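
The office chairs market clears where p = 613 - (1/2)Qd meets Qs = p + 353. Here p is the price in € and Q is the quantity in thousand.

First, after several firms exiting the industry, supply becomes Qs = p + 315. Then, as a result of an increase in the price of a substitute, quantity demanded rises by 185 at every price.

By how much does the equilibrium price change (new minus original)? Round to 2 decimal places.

+74.33

Initially, 1226 - 2p = p + 353, so 873 = 3p and p = 291, Q = 644.
The new curves are Qd = 1411 - 2p (demand) and Qs = p + 315 (supply).
New equilibrium: 1411 - 2p = p + 315 ⇒ 1096 = 3p ⇒ p = 1096/3 ≈ 365.3333, Q = 2041/3 ≈ 680.3333.
Δp = 365.3333 − 291 = +74.33.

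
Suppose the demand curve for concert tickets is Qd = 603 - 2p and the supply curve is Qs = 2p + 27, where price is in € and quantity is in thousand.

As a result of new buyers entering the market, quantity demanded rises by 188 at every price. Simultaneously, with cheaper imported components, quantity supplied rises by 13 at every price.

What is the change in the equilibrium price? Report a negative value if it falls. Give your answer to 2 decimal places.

+43.75

Initially, 603 - 2p = 2p + 27, so 576 = 4p and p = 144, Q = 315.
The new curves are Qd = 791 - 2p (demand) and Qs = 2p + 40 (supply).
Clearing the new market: 791 - 2p = 2p + 40, so p = 187.75 and Q = 415.5.
Δp = 187.75 − 144 = +43.75.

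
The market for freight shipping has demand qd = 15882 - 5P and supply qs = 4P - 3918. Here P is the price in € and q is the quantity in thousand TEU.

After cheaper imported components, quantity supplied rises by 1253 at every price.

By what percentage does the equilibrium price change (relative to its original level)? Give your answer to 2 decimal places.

Before the shock: 15882 - 5P = 4P - 3918 ⇒ 19800 = 9P ⇒ P = 2200, q = 4882.
The shock moves the curves to qd = 15882 - 5P and qs = 4P - 2665.
Setting them equal: 15882 - 5P = 4P - 2665 → 18547 = 9P, so P = 18547/9 ≈ 2060.7778 and q = 50203/9 ≈ 5578.1111.
%ΔP = (2060.7778 − 2200) / 2200 × 100 = -6.33%.

-6.33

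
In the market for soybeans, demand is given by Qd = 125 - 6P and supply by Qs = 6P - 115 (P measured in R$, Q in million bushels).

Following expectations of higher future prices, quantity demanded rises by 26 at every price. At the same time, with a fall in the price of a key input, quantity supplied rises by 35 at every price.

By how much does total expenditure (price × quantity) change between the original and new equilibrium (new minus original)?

+583.375

Original equilibrium: 125 - 6P = 6P - 115 gives 240 = 12P, so P = 20 and Q = 5.
The new curves are Qd = 151 - 6P (demand) and Qs = 6P - 80 (supply).
Equate the new curves: 151 - 6P = 6P - 80, giving 231 = 12P, P = 19.25, Q = 35.5.
Expenditure moves from 20×5 = 100 to 19.25×35.5 = 683.375; change = +583.375.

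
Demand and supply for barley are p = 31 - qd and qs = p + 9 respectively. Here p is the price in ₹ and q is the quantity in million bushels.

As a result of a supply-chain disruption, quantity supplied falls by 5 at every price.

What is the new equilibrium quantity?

17.5

Original equilibrium: 31 - p = p + 9 gives 22 = 2p, so p = 11 and q = 20.
The new curves are qd = 31 - p (demand) and qs = p + 4 (supply).
Clearing the new market: 31 - p = p + 4, so p = 13.5 and q = 17.5.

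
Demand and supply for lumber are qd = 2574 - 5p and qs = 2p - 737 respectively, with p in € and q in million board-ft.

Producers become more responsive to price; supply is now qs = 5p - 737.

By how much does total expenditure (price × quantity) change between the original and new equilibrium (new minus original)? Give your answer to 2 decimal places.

Initially, 2574 - 5p = 2p - 737, so 3311 = 7p and p = 473, q = 209.
After the shift, demand is qd = 2574 - 5p and supply is qs = 5p - 737.
Setting them equal: 2574 - 5p = 5p - 737 → 3311 = 10p, so p = 331.1 and q = 918.5.
Expenditure moves from 473×209 = 98857 to 331.1×918.5 = 304115.35; change = +205258.35.

+205258.35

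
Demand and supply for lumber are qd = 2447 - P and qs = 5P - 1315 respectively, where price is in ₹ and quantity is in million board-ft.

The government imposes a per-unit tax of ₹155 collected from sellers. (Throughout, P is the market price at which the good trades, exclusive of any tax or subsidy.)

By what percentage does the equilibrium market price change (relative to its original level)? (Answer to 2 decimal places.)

Original equilibrium: 2447 - P = 5P - 1315 gives 3762 = 6P, so P = 627 and q = 1820.
Since sellers keep the price net of the tax, the effective supply curve becomes qs = 5P - 2090.
Clearing the new market: 2447 - P = 5P - 2090, so P = 4537/6 ≈ 756.1667 and q = 10145/6 ≈ 1690.8333.
%ΔP = (756.1667 − 627) / 627 × 100 = +20.60%.

+20.60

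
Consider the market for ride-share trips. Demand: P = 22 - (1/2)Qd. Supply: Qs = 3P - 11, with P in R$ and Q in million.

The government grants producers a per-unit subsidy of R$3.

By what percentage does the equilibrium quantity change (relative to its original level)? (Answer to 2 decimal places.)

+16.36

Original equilibrium: 44 - 2P = 3P - 11 gives 55 = 5P, so P = 11 and Q = 22.
Since sellers receive the price plus the subsidy, the effective supply curve becomes Qs = 3P - 2.
New equilibrium: 44 - 2P = 3P - 2 ⇒ 46 = 5P ⇒ P = 9.2, Q = 25.6.
%ΔQ = (25.6 − 22) / 22 × 100 = +16.36%.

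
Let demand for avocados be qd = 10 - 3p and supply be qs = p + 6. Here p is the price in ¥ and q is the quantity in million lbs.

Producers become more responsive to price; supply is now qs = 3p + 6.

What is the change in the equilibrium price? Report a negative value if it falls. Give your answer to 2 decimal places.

Solve the original market: 10 - 3p = p + 6, hence p = 1 and q = 7.
After the shift, demand is qd = 10 - 3p and supply is qs = 3p + 6.
Setting them equal: 10 - 3p = 3p + 6 → 4 = 6p, so p = 2/3 ≈ 0.6667 and q = 8.
Δp = 0.6667 − 1 = -0.33.

-0.33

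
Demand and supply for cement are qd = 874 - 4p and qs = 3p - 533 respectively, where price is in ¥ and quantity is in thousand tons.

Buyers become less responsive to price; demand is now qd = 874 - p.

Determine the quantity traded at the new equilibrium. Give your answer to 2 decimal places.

522.25

Original equilibrium: 874 - 4p = 3p - 533 gives 1407 = 7p, so p = 201 and q = 70.
With the change applied: demand qd = 874 - p, supply qs = 3p - 533.
Setting them equal: 874 - p = 3p - 533 → 1407 = 4p, so p = 351.75 and q = 522.25.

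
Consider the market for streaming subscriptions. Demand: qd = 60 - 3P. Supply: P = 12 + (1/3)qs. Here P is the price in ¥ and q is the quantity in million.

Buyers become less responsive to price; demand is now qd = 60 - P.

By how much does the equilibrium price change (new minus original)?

Before the shock: 60 - 3P = 3P - 36 ⇒ 96 = 6P ⇒ P = 16, q = 12.
With the change applied: demand qd = 60 - P, supply qs = 3P - 36.
Equate the new curves: 60 - P = 3P - 36, giving 96 = 4P, P = 24, q = 36.
ΔP = 24 − 16 = +8.

+8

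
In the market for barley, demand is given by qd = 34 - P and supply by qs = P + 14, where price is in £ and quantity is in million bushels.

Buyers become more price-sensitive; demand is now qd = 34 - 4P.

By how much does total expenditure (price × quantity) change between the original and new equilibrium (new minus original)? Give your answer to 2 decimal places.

-168.00

Solve the original market: 34 - P = P + 14, hence P = 10 and q = 24.
The shock moves the curves to qd = 34 - 4P and qs = P + 14.
Equate the new curves: 34 - 4P = P + 14, giving 20 = 5P, P = 4, q = 18.
Expenditure moves from 10×24 = 240 to 4×18 = 72; change = -168.00.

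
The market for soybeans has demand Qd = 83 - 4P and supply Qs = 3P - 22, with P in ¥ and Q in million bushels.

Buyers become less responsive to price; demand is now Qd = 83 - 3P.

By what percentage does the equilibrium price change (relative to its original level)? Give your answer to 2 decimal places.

+16.67

Before the shock: 83 - 4P = 3P - 22 ⇒ 105 = 7P ⇒ P = 15, Q = 23.
After the shift, demand is Qd = 83 - 3P and supply is Qs = 3P - 22.
Setting them equal: 83 - 3P = 3P - 22 → 105 = 6P, so P = 17.5 and Q = 30.5.
%ΔP = (17.5 − 15) / 15 × 100 = +16.67%.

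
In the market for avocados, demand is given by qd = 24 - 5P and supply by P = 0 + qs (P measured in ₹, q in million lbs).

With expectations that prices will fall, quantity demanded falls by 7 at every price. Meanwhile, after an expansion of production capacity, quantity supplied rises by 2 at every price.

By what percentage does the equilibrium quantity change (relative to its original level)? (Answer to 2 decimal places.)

Original equilibrium: 24 - 5P = P gives 24 = 6P, so P = 4 and q = 4.
With the change applied: demand qd = 17 - 5P, supply qs = P + 2.
Equate the new curves: 17 - 5P = P + 2, giving 15 = 6P, P = 2.5, q = 4.5.
%Δq = (4.5 − 4) / 4 × 100 = +12.50%.

+12.50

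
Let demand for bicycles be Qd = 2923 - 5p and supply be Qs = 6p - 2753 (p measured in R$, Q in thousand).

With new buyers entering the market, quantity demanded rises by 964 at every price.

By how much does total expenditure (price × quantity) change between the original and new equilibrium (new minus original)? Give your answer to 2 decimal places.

Before the shock: 2923 - 5p = 6p - 2753 ⇒ 5676 = 11p ⇒ p = 516, Q = 343.
With the change applied: demand Qd = 3887 - 5p, supply Qs = 6p - 2753.
Clearing the new market: 3887 - 5p = 6p - 2753, so p = 6640/11 ≈ 603.6364 and Q = 9557/11 ≈ 868.8182.
Expenditure moves from 516×343 = 176988 to 603.6364×868.8182 = 524450.2479; change = +347462.25.

+347462.25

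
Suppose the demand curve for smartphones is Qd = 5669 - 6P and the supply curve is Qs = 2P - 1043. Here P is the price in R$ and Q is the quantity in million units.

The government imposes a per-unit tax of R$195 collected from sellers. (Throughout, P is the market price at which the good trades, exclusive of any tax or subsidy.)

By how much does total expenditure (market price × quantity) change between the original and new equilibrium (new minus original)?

-228710.625

Original equilibrium: 5669 - 6P = 2P - 1043 gives 6712 = 8P, so P = 839 and Q = 635.
Since sellers keep the price net of the tax, the effective supply curve becomes Qs = 2P - 1433.
Equate the new curves: 5669 - 6P = 2P - 1433, giving 7102 = 8P, P = 887.75, Q = 342.5.
Expenditure moves from 839×635 = 532765 to 887.75×342.5 = 304054.375; change = -228710.625.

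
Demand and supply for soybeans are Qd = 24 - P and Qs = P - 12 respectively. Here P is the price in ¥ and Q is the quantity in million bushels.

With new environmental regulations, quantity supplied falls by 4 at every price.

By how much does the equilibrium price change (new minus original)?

+2

Solve the original market: 24 - P = P - 12, hence P = 18 and Q = 6.
The shock moves the curves to Qd = 24 - P and Qs = P - 16.
New equilibrium: 24 - P = P - 16 ⇒ 40 = 2P ⇒ P = 20, Q = 4.
ΔP = 20 − 18 = +2.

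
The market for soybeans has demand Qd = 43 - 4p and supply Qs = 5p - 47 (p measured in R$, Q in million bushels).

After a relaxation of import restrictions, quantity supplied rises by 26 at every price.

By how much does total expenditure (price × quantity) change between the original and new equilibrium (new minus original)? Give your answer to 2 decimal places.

+73.51

Solve the original market: 43 - 4p = 5p - 47, hence p = 10 and Q = 3.
With the change applied: demand Qd = 43 - 4p, supply Qs = 5p - 21.
Setting them equal: 43 - 4p = 5p - 21 → 64 = 9p, so p = 64/9 ≈ 7.1111 and Q = 131/9 ≈ 14.5556.
Expenditure moves from 10×3 = 30 to 7.1111×14.5556 = 103.5062; change = +73.51.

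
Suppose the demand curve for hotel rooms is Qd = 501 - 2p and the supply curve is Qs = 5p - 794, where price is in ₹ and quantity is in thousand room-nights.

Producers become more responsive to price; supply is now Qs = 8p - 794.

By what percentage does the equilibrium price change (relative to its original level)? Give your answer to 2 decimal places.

-30.00

Solve the original market: 501 - 2p = 5p - 794, hence p = 185 and Q = 131.
After the shift, demand is Qd = 501 - 2p and supply is Qs = 8p - 794.
Equate the new curves: 501 - 2p = 8p - 794, giving 1295 = 10p, p = 129.5, Q = 242.
%Δp = (129.5 − 185) / 185 × 100 = -30.00%.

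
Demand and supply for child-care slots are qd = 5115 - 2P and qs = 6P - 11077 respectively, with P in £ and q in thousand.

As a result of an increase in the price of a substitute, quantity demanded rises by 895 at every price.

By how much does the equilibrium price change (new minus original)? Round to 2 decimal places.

Original equilibrium: 5115 - 2P = 6P - 11077 gives 16192 = 8P, so P = 2024 and q = 1067.
With the change applied: demand qd = 6010 - 2P, supply qs = 6P - 11077.
Equate the new curves: 6010 - 2P = 6P - 11077, giving 17087 = 8P, P = 2135.875, q = 1738.25.
ΔP = 2135.875 − 2024 = +111.88.

+111.88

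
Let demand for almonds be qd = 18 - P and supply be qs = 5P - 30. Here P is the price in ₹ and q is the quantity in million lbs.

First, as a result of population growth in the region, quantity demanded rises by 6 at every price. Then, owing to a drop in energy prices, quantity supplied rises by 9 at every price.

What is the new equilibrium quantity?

16.5

Initially, 18 - P = 5P - 30, so 48 = 6P and P = 8, q = 10.
With the change applied: demand qd = 24 - P, supply qs = 5P - 21.
Setting them equal: 24 - P = 5P - 21 → 45 = 6P, so P = 7.5 and q = 16.5.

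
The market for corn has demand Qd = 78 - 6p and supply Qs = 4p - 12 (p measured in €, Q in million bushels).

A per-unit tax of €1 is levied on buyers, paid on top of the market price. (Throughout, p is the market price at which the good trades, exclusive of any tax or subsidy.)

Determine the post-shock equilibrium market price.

Before the shock: 78 - 6p = 4p - 12 ⇒ 90 = 10p ⇒ p = 9, Q = 24.
Since buyers pay the price plus the tax, the effective demand curve becomes Qd = 72 - 6p.
Setting them equal: 72 - 6p = 4p - 12 → 84 = 10p, so p = 8.4 and Q = 21.6.

8.4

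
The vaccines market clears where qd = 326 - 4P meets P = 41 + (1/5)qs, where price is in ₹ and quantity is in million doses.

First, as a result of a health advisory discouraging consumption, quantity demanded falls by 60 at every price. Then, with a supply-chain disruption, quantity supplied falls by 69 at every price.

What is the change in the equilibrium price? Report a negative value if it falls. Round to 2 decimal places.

+1.00

Original equilibrium: 326 - 4P = 5P - 205 gives 531 = 9P, so P = 59 and q = 90.
The new curves are qd = 266 - 4P (demand) and qs = 5P - 274 (supply).
Clearing the new market: 266 - 4P = 5P - 274, so P = 60 and q = 26.
ΔP = 60 − 59 = +1.00.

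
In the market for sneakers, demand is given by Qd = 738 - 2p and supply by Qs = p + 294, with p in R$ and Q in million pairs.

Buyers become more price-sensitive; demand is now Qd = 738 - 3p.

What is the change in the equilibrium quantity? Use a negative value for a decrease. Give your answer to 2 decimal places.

-37.00

Before the shock: 738 - 2p = p + 294 ⇒ 444 = 3p ⇒ p = 148, Q = 442.
With the change applied: demand Qd = 738 - 3p, supply Qs = p + 294.
New equilibrium: 738 - 3p = p + 294 ⇒ 444 = 4p ⇒ p = 111, Q = 405.
ΔQ = 405 − 442 = -37.00.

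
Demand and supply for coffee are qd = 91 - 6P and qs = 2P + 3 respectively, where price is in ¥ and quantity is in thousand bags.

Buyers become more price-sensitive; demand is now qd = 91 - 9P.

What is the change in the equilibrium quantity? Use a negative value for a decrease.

-6

Original equilibrium: 91 - 6P = 2P + 3 gives 88 = 8P, so P = 11 and q = 25.
After the shift, demand is qd = 91 - 9P and supply is qs = 2P + 3.
Setting them equal: 91 - 9P = 2P + 3 → 88 = 11P, so P = 8 and q = 19.
Δq = 19 − 25 = -6.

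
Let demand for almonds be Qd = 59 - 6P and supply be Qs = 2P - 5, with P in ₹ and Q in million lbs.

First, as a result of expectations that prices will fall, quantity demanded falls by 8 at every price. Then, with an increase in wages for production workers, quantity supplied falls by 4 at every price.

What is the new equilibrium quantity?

Initially, 59 - 6P = 2P - 5, so 64 = 8P and P = 8, Q = 11.
The shock moves the curves to Qd = 51 - 6P and Qs = 2P - 9.
New equilibrium: 51 - 6P = 2P - 9 ⇒ 60 = 8P ⇒ P = 7.5, Q = 6.

6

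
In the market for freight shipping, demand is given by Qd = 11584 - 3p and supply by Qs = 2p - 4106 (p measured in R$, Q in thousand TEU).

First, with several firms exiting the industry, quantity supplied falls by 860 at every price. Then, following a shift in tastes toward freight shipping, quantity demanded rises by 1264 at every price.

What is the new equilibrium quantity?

2159.6

Solve the original market: 11584 - 3p = 2p - 4106, hence p = 3138 and Q = 2170.
With the change applied: demand Qd = 12848 - 3p, supply Qs = 2p - 4966.
Setting them equal: 12848 - 3p = 2p - 4966 → 17814 = 5p, so p = 3562.8 and Q = 2159.6.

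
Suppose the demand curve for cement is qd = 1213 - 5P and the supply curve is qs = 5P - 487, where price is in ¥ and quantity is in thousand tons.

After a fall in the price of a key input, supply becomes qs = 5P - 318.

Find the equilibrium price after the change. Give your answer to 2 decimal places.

Original equilibrium: 1213 - 5P = 5P - 487 gives 1700 = 10P, so P = 170 and q = 363.
After the shift, demand is qd = 1213 - 5P and supply is qs = 5P - 318.
Equate the new curves: 1213 - 5P = 5P - 318, giving 1531 = 10P, P = 153.1, q = 447.5.

153.10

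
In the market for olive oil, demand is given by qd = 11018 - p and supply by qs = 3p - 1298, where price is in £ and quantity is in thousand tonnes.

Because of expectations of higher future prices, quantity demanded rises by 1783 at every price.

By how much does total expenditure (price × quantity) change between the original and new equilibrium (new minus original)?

Original equilibrium: 11018 - p = 3p - 1298 gives 12316 = 4p, so p = 3079 and q = 7939.
After the shift, demand is qd = 12801 - p and supply is qs = 3p - 1298.
Setting them equal: 12801 - p = 3p - 1298 → 14099 = 4p, so p = 3524.75 and q = 9276.25.
Expenditure moves from 3079×7939 = 24444181 to 3524.75×9276.25 = 32696462.1875; change = +8252281.1875.

+8252281.1875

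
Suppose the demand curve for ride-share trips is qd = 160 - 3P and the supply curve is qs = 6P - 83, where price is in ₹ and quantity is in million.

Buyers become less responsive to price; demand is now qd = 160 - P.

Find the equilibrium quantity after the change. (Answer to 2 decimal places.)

Before the shock: 160 - 3P = 6P - 83 ⇒ 243 = 9P ⇒ P = 27, q = 79.
The shock moves the curves to qd = 160 - P and qs = 6P - 83.
Equate the new curves: 160 - P = 6P - 83, giving 243 = 7P, P = 243/7 ≈ 34.7143, q = 877/7 ≈ 125.2857.

125.29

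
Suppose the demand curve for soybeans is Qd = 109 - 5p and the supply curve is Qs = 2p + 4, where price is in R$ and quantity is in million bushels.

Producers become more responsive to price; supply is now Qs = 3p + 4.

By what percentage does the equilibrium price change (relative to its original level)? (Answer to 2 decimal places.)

Solve the original market: 109 - 5p = 2p + 4, hence p = 15 and Q = 34.
The shock moves the curves to Qd = 109 - 5p and Qs = 3p + 4.
New equilibrium: 109 - 5p = 3p + 4 ⇒ 105 = 8p ⇒ p = 13.125, Q = 43.375.
%Δp = (13.125 − 15) / 15 × 100 = -12.50%.

-12.50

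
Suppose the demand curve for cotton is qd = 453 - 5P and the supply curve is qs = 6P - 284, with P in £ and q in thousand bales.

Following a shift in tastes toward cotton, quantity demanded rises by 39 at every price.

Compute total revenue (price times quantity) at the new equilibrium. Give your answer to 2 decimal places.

Initially, 453 - 5P = 6P - 284, so 737 = 11P and P = 67, q = 118.
After the shift, demand is qd = 492 - 5P and supply is qs = 6P - 284.
Clearing the new market: 492 - 5P = 6P - 284, so P = 776/11 ≈ 70.5455 and q = 1532/11 ≈ 139.2727.
New expenditure = 70.5455 × 139.2727 = 9825.06.

9825.06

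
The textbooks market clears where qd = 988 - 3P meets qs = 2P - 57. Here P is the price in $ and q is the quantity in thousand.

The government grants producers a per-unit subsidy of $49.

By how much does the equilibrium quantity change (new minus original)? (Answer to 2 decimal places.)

Original equilibrium: 988 - 3P = 2P - 57 gives 1045 = 5P, so P = 209 and q = 361.
Since sellers receive the price plus the subsidy, the effective supply curve becomes qs = 2P + 41.
Clearing the new market: 988 - 3P = 2P + 41, so P = 189.4 and q = 419.8.
Δq = 419.8 − 361 = +58.80.

+58.80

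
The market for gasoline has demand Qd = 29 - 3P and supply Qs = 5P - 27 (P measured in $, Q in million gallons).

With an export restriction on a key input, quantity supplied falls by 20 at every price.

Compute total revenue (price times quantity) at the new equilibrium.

4.75

Initially, 29 - 3P = 5P - 27, so 56 = 8P and P = 7, Q = 8.
After the shift, demand is Qd = 29 - 3P and supply is Qs = 5P - 47.
Clearing the new market: 29 - 3P = 5P - 47, so P = 9.5 and Q = 0.5.
New expenditure = 9.5 × 0.5 = 4.75.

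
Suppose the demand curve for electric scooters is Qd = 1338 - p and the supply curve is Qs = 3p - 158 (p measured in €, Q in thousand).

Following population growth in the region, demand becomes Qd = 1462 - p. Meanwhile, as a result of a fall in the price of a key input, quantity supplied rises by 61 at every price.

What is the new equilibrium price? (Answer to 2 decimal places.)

389.75

Original equilibrium: 1338 - p = 3p - 158 gives 1496 = 4p, so p = 374 and Q = 964.
With the change applied: demand Qd = 1462 - p, supply Qs = 3p - 97.
New equilibrium: 1462 - p = 3p - 97 ⇒ 1559 = 4p ⇒ p = 389.75, Q = 1072.25.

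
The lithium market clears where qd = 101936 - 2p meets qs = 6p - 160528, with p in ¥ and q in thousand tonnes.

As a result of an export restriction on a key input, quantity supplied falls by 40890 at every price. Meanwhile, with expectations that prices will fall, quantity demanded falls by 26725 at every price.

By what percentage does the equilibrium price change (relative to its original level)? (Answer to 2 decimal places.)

Before the shock: 101936 - 2p = 6p - 160528 ⇒ 262464 = 8p ⇒ p = 32808, q = 36320.
After the shift, demand is qd = 75211 - 2p and supply is qs = 6p - 201418.
Setting them equal: 75211 - 2p = 6p - 201418 → 276629 = 8p, so p = 34578.625 and q = 6053.75.
%Δp = (34578.625 − 32808) / 32808 × 100 = +5.40%.

+5.40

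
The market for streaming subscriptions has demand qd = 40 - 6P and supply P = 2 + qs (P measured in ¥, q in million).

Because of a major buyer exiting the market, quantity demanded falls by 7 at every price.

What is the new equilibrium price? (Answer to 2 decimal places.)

5.00

Original equilibrium: 40 - 6P = P - 2 gives 42 = 7P, so P = 6 and q = 4.
The new curves are qd = 33 - 6P (demand) and qs = P - 2 (supply).
New equilibrium: 33 - 6P = P - 2 ⇒ 35 = 7P ⇒ P = 5, q = 3.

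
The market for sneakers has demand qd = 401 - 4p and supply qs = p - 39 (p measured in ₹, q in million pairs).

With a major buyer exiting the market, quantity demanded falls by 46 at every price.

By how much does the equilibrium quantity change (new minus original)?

-9.2

Before the shock: 401 - 4p = p - 39 ⇒ 440 = 5p ⇒ p = 88, q = 49.
After the shift, demand is qd = 355 - 4p and supply is qs = p - 39.
New equilibrium: 355 - 4p = p - 39 ⇒ 394 = 5p ⇒ p = 78.8, q = 39.8.
Δq = 39.8 − 49 = -9.2.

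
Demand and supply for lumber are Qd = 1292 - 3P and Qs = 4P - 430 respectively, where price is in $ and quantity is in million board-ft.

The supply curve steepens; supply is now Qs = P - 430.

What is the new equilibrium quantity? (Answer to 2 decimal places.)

0.50

Solve the original market: 1292 - 3P = 4P - 430, hence P = 246 and Q = 554.
With the change applied: demand Qd = 1292 - 3P, supply Qs = P - 430.
Setting them equal: 1292 - 3P = P - 430 → 1722 = 4P, so P = 430.5 and Q = 0.5.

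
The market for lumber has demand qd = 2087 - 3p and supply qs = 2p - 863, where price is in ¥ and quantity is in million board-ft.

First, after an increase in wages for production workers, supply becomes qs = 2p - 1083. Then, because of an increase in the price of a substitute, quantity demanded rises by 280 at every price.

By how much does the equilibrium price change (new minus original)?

+100

Initially, 2087 - 3p = 2p - 863, so 2950 = 5p and p = 590, q = 317.
With the change applied: demand qd = 2367 - 3p, supply qs = 2p - 1083.
New equilibrium: 2367 - 3p = 2p - 1083 ⇒ 3450 = 5p ⇒ p = 690, q = 297.
Δp = 690 − 590 = +100.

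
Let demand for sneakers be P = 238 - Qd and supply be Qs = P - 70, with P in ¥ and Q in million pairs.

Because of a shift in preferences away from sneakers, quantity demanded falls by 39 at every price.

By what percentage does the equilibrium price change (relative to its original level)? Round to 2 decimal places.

-12.66

Initially, 238 - P = P - 70, so 308 = 2P and P = 154, Q = 84.
With the change applied: demand Qd = 199 - P, supply Qs = P - 70.
Setting them equal: 199 - P = P - 70 → 269 = 2P, so P = 134.5 and Q = 64.5.
%ΔP = (134.5 − 154) / 154 × 100 = -12.66%.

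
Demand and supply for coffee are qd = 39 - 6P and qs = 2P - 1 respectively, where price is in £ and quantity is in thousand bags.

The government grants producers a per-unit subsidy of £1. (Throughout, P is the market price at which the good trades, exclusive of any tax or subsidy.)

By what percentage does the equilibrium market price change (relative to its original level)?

-5

Initially, 39 - 6P = 2P - 1, so 40 = 8P and P = 5, q = 9.
Since sellers receive the price plus the subsidy, the effective supply curve becomes qs = 2P + 1.
Equate the new curves: 39 - 6P = 2P + 1, giving 38 = 8P, P = 4.75, q = 10.5.
%ΔP = (4.75 − 5) / 5 × 100 = -5%.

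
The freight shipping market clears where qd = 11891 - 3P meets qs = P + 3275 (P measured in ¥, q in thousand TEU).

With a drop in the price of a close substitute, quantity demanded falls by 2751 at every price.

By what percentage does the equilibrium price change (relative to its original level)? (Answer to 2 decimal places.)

-31.93

Original equilibrium: 11891 - 3P = P + 3275 gives 8616 = 4P, so P = 2154 and q = 5429.
The shock moves the curves to qd = 9140 - 3P and qs = P + 3275.
New equilibrium: 9140 - 3P = P + 3275 ⇒ 5865 = 4P ⇒ P = 1466.25, q = 4741.25.
%ΔP = (1466.25 − 2154) / 2154 × 100 = -31.93%.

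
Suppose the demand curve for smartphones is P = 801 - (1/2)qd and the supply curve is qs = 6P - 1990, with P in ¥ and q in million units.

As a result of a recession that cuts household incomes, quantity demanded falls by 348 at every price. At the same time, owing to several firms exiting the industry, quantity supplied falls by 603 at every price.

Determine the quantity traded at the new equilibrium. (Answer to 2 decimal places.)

292.25

Solve the original market: 1602 - 2P = 6P - 1990, hence P = 449 and q = 704.
The shock moves the curves to qd = 1254 - 2P and qs = 6P - 2593.
New equilibrium: 1254 - 2P = 6P - 2593 ⇒ 3847 = 8P ⇒ P = 480.875, q = 292.25.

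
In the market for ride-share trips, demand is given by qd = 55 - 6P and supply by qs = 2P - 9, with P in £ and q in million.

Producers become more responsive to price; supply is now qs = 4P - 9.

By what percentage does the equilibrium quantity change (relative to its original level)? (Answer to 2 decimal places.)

Solve the original market: 55 - 6P = 2P - 9, hence P = 8 and q = 7.
With the change applied: demand qd = 55 - 6P, supply qs = 4P - 9.
New equilibrium: 55 - 6P = 4P - 9 ⇒ 64 = 10P ⇒ P = 6.4, q = 16.6.
%Δq = (16.6 − 7) / 7 × 100 = +137.14%.

+137.14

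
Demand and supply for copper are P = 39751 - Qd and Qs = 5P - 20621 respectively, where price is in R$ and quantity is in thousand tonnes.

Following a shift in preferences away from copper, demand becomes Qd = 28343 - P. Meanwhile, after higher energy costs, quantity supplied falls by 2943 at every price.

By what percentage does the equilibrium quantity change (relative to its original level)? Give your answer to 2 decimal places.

Initially, 39751 - P = 5P - 20621, so 60372 = 6P and P = 10062, Q = 29689.
After the shift, demand is Qd = 28343 - P and supply is Qs = 5P - 23564.
Setting them equal: 28343 - P = 5P - 23564 → 51907 = 6P, so P = 51907/6 ≈ 8651.1667 and Q = 118151/6 ≈ 19691.8333.
%ΔQ = (19691.8333 − 29689) / 29689 × 100 = -33.67%.

-33.67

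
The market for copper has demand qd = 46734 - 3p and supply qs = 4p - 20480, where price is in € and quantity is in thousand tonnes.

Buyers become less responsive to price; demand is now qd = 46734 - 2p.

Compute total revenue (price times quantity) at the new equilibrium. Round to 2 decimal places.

272545301.78

Before the shock: 46734 - 3p = 4p - 20480 ⇒ 67214 = 7p ⇒ p = 9602, q = 17928.
The new curves are qd = 46734 - 2p (demand) and qs = 4p - 20480 (supply).
Setting them equal: 46734 - 2p = 4p - 20480 → 67214 = 6p, so p = 33607/3 ≈ 11202.3333 and q = 72988/3 ≈ 24329.3333.
New expenditure = 11202.3333 × 24329.3333 = 272545301.78.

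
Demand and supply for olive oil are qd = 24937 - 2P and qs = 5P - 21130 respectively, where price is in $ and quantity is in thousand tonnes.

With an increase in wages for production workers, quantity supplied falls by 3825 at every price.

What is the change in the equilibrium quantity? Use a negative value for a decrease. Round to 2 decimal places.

-1092.86

Original equilibrium: 24937 - 2P = 5P - 21130 gives 46067 = 7P, so P = 6581 and q = 11775.
The shock moves the curves to qd = 24937 - 2P and qs = 5P - 24955.
Equate the new curves: 24937 - 2P = 5P - 24955, giving 49892 = 7P, P = 49892/7 ≈ 7127.4286, q = 74775/7 ≈ 10682.1429.
Δq = 10682.1429 − 11775 = -1092.86.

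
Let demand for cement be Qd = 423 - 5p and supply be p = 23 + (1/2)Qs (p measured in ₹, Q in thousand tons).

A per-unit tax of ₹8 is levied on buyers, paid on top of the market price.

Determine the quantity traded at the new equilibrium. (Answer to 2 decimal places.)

76.57

Before the shock: 423 - 5p = 2p - 46 ⇒ 469 = 7p ⇒ p = 67, Q = 88.
Since buyers pay the price plus the tax, the effective demand curve becomes Qd = 383 - 5p.
New equilibrium: 383 - 5p = 2p - 46 ⇒ 429 = 7p ⇒ p = 429/7 ≈ 61.2857, Q = 536/7 ≈ 76.5714.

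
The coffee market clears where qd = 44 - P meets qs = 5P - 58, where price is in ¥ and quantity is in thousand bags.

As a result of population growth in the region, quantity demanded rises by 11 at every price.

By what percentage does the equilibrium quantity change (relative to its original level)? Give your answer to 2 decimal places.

Initially, 44 - P = 5P - 58, so 102 = 6P and P = 17, q = 27.
The new curves are qd = 55 - P (demand) and qs = 5P - 58 (supply).
New equilibrium: 55 - P = 5P - 58 ⇒ 113 = 6P ⇒ P = 113/6 ≈ 18.8333, q = 217/6 ≈ 36.1667.
%Δq = (36.1667 − 27) / 27 × 100 = +33.95%.

+33.95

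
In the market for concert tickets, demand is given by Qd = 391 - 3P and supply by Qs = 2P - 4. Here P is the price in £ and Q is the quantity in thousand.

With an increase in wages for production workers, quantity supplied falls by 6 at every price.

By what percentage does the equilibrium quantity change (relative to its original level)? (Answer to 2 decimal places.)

Original equilibrium: 391 - 3P = 2P - 4 gives 395 = 5P, so P = 79 and Q = 154.
The new curves are Qd = 391 - 3P (demand) and Qs = 2P - 10 (supply).
Equate the new curves: 391 - 3P = 2P - 10, giving 401 = 5P, P = 80.2, Q = 150.4.
%ΔQ = (150.4 − 154) / 154 × 100 = -2.34%.

-2.34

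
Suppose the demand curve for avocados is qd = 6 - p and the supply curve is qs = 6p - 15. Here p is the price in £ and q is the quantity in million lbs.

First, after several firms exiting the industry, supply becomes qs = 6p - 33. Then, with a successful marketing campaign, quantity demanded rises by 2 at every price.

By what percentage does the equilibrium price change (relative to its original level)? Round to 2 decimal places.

Initially, 6 - p = 6p - 15, so 21 = 7p and p = 3, q = 3.
The shock moves the curves to qd = 8 - p and qs = 6p - 33.
New equilibrium: 8 - p = 6p - 33 ⇒ 41 = 7p ⇒ p = 41/7 ≈ 5.8571, q = 15/7 ≈ 2.1429.
%Δp = (5.8571 − 3) / 3 × 100 = +95.24%.

+95.24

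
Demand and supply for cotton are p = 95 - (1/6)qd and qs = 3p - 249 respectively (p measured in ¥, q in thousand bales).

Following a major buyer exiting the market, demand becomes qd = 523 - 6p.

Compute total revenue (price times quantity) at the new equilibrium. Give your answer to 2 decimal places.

714.81

Initially, 570 - 6p = 3p - 249, so 819 = 9p and p = 91, q = 24.
After the shift, demand is qd = 523 - 6p and supply is qs = 3p - 249.
Clearing the new market: 523 - 6p = 3p - 249, so p = 772/9 ≈ 85.7778 and q = 25/3 ≈ 8.3333.
New expenditure = 85.7778 × 8.3333 = 714.81.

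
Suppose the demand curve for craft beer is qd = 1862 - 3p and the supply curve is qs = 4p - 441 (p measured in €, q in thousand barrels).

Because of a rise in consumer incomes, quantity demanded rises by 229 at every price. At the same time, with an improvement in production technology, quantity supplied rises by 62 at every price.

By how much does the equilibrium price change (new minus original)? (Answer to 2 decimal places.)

+23.86

Before the shock: 1862 - 3p = 4p - 441 ⇒ 2303 = 7p ⇒ p = 329, q = 875.
With the change applied: demand qd = 2091 - 3p, supply qs = 4p - 379.
Equate the new curves: 2091 - 3p = 4p - 379, giving 2470 = 7p, p = 2470/7 ≈ 352.8571, q = 7227/7 ≈ 1032.4286.
Δp = 352.8571 − 329 = +23.86.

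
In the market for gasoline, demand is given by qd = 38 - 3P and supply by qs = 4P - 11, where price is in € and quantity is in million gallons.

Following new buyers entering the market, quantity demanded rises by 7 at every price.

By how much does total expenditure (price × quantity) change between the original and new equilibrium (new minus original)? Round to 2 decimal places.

Original equilibrium: 38 - 3P = 4P - 11 gives 49 = 7P, so P = 7 and q = 17.
With the change applied: demand qd = 45 - 3P, supply qs = 4P - 11.
Setting them equal: 45 - 3P = 4P - 11 → 56 = 7P, so P = 8 and q = 21.
Expenditure moves from 7×17 = 119 to 8×21 = 168; change = +49.00.

+49.00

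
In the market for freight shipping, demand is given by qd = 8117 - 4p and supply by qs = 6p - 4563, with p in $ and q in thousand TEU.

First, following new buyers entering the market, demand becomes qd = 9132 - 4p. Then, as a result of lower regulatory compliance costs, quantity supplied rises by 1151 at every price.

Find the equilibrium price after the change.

1254.4

Solve the original market: 8117 - 4p = 6p - 4563, hence p = 1268 and q = 3045.
With the change applied: demand qd = 9132 - 4p, supply qs = 6p - 3412.
Equate the new curves: 9132 - 4p = 6p - 3412, giving 12544 = 10p, p = 1254.4, q = 4114.4.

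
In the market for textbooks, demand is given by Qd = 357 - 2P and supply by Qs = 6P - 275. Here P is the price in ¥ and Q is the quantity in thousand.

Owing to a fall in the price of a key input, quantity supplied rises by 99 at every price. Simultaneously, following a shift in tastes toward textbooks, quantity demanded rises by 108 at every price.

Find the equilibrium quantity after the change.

Initially, 357 - 2P = 6P - 275, so 632 = 8P and P = 79, Q = 199.
The shock moves the curves to Qd = 465 - 2P and Qs = 6P - 176.
Setting them equal: 465 - 2P = 6P - 176 → 641 = 8P, so P = 80.125 and Q = 304.75.

304.75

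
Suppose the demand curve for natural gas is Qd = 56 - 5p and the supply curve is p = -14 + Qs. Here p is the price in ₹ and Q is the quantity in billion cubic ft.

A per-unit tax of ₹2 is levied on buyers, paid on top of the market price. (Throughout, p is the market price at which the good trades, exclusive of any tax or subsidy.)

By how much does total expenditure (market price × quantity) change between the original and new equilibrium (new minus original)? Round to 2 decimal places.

Solve the original market: 56 - 5p = p + 14, hence p = 7 and Q = 21.
Since buyers pay the price plus the tax, the effective demand curve becomes Qd = 46 - 5p.
New equilibrium: 46 - 5p = p + 14 ⇒ 32 = 6p ⇒ p = 16/3 ≈ 5.3333, Q = 58/3 ≈ 19.3333.
Expenditure moves from 7×21 = 147 to 5.3333×19.3333 = 103.1111; change = -43.89.

-43.89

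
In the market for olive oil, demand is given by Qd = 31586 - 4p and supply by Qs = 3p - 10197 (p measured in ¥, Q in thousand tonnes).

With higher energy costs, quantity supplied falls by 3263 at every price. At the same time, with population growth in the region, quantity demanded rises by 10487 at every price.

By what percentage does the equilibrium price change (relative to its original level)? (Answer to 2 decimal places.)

+32.91

Initially, 31586 - 4p = 3p - 10197, so 41783 = 7p and p = 5969, Q = 7710.
With the change applied: demand Qd = 42073 - 4p, supply Qs = 3p - 13460.
Setting them equal: 42073 - 4p = 3p - 13460 → 55533 = 7p, so p = 55533/7 ≈ 7933.2857 and Q = 72379/7 ≈ 10339.8571.
%Δp = (7933.2857 − 5969) / 5969 × 100 = +32.91%.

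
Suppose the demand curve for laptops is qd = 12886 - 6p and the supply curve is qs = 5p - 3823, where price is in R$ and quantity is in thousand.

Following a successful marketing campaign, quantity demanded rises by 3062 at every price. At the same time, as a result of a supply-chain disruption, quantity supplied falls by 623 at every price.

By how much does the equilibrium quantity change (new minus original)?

Original equilibrium: 12886 - 6p = 5p - 3823 gives 16709 = 11p, so p = 1519 and q = 3772.
The shock moves the curves to qd = 15948 - 6p and qs = 5p - 4446.
Clearing the new market: 15948 - 6p = 5p - 4446, so p = 1854 and q = 4824.
Δq = 4824 − 3772 = +1052.

+1052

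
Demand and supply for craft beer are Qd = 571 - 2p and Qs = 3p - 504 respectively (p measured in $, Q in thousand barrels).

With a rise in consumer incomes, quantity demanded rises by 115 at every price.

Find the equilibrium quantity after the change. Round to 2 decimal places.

210.00

Solve the original market: 571 - 2p = 3p - 504, hence p = 215 and Q = 141.
The new curves are Qd = 686 - 2p (demand) and Qs = 3p - 504 (supply).
Setting them equal: 686 - 2p = 3p - 504 → 1190 = 5p, so p = 238 and Q = 210.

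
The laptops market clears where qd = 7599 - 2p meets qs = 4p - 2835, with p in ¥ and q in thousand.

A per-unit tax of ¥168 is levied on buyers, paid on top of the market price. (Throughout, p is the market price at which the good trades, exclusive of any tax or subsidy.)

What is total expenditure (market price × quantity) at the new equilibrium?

6558651

Solve the original market: 7599 - 2p = 4p - 2835, hence p = 1739 and q = 4121.
Since buyers pay the price plus the tax, the effective demand curve becomes qd = 7263 - 2p.
Setting them equal: 7263 - 2p = 4p - 2835 → 10098 = 6p, so p = 1683 and q = 3897.
New expenditure = 1683 × 3897 = 6558651.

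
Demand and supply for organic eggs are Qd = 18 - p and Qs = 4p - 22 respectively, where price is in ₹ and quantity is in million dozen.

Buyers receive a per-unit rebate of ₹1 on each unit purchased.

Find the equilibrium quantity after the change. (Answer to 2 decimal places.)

Solve the original market: 18 - p = 4p - 22, hence p = 8 and Q = 10.
Since buyers' out-of-pocket price is the market price minus the rebate, the effective demand curve becomes Qd = 19 - p.
Setting them equal: 19 - p = 4p - 22 → 41 = 5p, so p = 8.2 and Q = 10.8.

10.80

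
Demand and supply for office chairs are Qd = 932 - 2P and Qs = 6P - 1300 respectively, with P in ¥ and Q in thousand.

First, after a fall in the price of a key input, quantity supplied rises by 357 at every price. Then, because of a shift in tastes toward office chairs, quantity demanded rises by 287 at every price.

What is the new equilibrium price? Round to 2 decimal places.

Before the shock: 932 - 2P = 6P - 1300 ⇒ 2232 = 8P ⇒ P = 279, Q = 374.
The new curves are Qd = 1219 - 2P (demand) and Qs = 6P - 943 (supply).
Equate the new curves: 1219 - 2P = 6P - 943, giving 2162 = 8P, P = 270.25, Q = 678.5.

270.25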